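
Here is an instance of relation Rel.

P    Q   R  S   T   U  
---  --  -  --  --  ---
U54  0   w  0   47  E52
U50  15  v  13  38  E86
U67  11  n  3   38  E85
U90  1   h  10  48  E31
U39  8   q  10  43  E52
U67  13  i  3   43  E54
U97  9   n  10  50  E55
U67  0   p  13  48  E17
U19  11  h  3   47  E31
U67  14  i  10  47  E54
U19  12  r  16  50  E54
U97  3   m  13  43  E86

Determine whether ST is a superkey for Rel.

All 12 rows have distinct ST values, so ST → (all attributes) holds and ST is a superkey.

Yes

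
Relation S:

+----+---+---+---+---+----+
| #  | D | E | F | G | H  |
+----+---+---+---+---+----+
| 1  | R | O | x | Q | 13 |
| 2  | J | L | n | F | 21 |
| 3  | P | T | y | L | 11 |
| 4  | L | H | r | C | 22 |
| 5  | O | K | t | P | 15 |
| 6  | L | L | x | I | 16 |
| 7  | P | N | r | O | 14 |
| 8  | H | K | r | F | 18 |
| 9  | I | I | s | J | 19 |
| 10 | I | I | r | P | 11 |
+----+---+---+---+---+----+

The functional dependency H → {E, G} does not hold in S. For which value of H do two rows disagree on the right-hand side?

H=13: row 1 → {E,G} = (O, Q) ✓
H=21: row 2 → {E,G} = (L, F) ✓
H=11: rows 3, 10 → {E,G} takes values {(T, L), (I, P)} — violation
H=22: row 4 → {E,G} = (H, C) ✓
H=15: row 5 → {E,G} = (K, P) ✓
H=16: row 6 → {E,G} = (L, I) ✓
H=14: row 7 → {E,G} = (N, O) ✓
H=18: row 8 → {E,G} = (K, F) ✓
H=19: row 9 → {E,G} = (I, J) ✓
The only H value with inconsistent RHS is H=11.

11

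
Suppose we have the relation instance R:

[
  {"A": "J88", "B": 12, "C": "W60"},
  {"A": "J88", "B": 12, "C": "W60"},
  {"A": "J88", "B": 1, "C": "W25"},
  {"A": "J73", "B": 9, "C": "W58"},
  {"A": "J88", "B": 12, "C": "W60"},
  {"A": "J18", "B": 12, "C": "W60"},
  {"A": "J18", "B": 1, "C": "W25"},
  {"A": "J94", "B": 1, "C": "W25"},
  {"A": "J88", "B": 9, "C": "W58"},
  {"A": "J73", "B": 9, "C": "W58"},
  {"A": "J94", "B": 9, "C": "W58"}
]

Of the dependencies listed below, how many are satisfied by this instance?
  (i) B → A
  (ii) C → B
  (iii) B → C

2

(i) B → A: B=12: 4 rows → A takes values {J88, J18} — violation; B=1: 3 rows → A takes values {J88, J18, J94} — violation; B=9: 4 rows → A takes values {J73, J88, J94} — violation — fails.
(ii) C → B: every LHS value maps to a single RHS value — holds.
(iii) B → C: every LHS value maps to a single RHS value — holds.
2 of the 3 dependencies hold.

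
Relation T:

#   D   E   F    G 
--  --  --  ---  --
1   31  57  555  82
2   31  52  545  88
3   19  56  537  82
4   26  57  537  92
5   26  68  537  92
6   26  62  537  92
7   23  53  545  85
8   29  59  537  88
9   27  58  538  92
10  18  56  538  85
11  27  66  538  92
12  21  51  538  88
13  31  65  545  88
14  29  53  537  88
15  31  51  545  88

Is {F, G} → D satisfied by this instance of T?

Yes

(F=555, G=82): row 1 → D = 31 ✓
(F=545, G=88): rows 2, 13, 15 → D = 31, 31, 31 ✓
(F=537, G=82): row 3 → D = 19 ✓
(F=537, G=92): rows 4, 5, 6 → D = 26, 26, 26 ✓
(F=545, G=85): row 7 → D = 23 ✓
(F=537, G=88): rows 8, 14 → D = 29, 29 ✓
(F=538, G=92): rows 9, 11 → D = 27, 27 ✓
(F=538, G=85): row 10 → D = 18 ✓
(F=538, G=88): row 12 → D = 21 ✓
Every {F, G} value is associated with a single D value, so {F, G} → D holds.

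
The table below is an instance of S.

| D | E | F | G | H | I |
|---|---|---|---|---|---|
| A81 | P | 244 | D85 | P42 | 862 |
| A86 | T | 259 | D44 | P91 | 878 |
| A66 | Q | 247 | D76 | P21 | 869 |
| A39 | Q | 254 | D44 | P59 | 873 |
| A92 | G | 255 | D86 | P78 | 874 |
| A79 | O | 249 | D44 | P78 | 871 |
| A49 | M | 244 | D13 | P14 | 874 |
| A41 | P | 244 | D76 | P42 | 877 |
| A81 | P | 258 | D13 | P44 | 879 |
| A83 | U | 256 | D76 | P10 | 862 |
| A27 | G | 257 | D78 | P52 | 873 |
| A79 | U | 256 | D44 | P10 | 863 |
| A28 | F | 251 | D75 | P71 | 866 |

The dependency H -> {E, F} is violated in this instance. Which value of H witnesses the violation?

P78

H=P42: 2 rows → {E,F} = (P, 244), (P, 244) ✓
H=P91: 1 row → {E,F} = (T, 259) ✓
H=P21: 1 row → {E,F} = (Q, 247) ✓
H=P59: 1 row → {E,F} = (Q, 254) ✓
H=P78: 2 rows → {E,F} takes values {(G, 255), (O, 249)} — violation
H=P14: 1 row → {E,F} = (M, 244) ✓
H=P44: 1 row → {E,F} = (P, 258) ✓
H=P10: 2 rows → {E,F} = (U, 256), (U, 256) ✓
H=P52: 1 row → {E,F} = (G, 257) ✓
H=P71: 1 row → {E,F} = (F, 251) ✓
The only H value with inconsistent RHS is H=P78.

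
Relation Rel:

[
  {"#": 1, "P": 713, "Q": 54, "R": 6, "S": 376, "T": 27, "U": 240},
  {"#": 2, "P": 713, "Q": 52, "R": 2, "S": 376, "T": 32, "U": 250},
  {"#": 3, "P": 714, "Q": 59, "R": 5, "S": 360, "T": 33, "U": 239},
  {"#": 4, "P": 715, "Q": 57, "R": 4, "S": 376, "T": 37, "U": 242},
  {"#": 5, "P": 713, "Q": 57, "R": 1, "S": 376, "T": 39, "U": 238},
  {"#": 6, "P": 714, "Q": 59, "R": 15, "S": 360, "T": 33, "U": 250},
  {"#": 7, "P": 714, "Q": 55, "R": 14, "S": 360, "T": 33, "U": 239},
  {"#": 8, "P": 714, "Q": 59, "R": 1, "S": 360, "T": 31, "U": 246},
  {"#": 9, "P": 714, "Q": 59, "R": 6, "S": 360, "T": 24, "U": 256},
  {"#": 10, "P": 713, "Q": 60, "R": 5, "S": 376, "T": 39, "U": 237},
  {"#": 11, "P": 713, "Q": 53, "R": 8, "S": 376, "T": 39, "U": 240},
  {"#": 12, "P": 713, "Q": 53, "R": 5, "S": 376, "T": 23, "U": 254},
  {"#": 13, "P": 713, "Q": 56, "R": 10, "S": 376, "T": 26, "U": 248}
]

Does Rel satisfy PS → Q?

(P=713, S=376): rows 1, 2, 5, 10, 11, 12, 13 → Q takes values {54, 52, 57, 60, 53, 56} — violation
(P=714, S=360): rows 3, 6, 7, 8, 9 → Q takes values {59, 55} — violation
(P=715, S=376): row 4 → Q = 57 ✓
Two rows agree on PS but differ on Q, so PS → Q does not hold.

No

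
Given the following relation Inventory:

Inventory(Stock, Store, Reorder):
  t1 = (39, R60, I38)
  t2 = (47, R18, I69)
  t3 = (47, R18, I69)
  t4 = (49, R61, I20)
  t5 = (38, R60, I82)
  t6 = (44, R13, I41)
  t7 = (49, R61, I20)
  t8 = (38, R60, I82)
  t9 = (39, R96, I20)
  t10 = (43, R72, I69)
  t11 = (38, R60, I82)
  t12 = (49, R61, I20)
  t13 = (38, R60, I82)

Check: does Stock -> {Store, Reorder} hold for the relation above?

Stock=39: rows 1, 9 → {Store,Reorder} takes values {(R60, I38), (R96, I20)} — violation
Stock=47: rows 2, 3 → {Store,Reorder} = (R18, I69), (R18, I69) ✓
Stock=49: rows 4, 7, 12 → {Store,Reorder} = (R61, I20), (R61, I20), (R61, I20) ✓
Stock=38: rows 5, 8, 11, 13 → {Store,Reorder} = (R60, I82), (R60, I82), (R60, I82), (R60, I82) ✓
Stock=44: row 6 → {Store,Reorder} = (R13, I41) ✓
Stock=43: row 10 → {Store,Reorder} = (R72, I69) ✓
Two rows agree on Stock but differ on {Store, Reorder}, so Stock -> {Store, Reorder} does not hold.

No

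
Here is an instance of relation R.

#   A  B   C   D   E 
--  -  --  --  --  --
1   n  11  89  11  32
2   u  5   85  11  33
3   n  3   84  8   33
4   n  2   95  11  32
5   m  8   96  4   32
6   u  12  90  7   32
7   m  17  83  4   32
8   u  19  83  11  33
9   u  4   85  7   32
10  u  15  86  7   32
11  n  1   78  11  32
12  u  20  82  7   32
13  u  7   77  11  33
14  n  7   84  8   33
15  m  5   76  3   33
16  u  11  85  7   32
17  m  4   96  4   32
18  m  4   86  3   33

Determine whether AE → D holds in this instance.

(A=n, E=32): rows 1, 4, 11 → D = 11, 11, 11 ✓
(A=u, E=33): rows 2, 8, 13 → D = 11, 11, 11 ✓
(A=n, E=33): rows 3, 14 → D = 8, 8 ✓
(A=m, E=32): rows 5, 7, 17 → D = 4, 4, 4 ✓
(A=u, E=32): rows 6, 9, 10, 12, 16 → D = 7, 7, 7, 7, 7 ✓
(A=m, E=33): rows 15, 18 → D = 3, 3 ✓
Every AE value is associated with a single D value, so AE → D holds.

Yes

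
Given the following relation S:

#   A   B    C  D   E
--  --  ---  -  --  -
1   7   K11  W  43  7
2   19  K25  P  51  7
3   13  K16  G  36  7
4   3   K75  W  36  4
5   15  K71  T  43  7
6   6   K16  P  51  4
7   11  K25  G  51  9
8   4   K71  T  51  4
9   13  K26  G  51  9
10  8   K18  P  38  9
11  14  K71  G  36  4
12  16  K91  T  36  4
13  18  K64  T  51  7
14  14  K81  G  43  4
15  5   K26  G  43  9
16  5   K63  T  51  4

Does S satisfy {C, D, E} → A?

No

(C=W, D=43, E=7): row 1 → A = 7 ✓
(C=P, D=51, E=7): row 2 → A = 19 ✓
(C=G, D=36, E=7): row 3 → A = 13 ✓
(C=W, D=36, E=4): row 4 → A = 3 ✓
(C=T, D=43, E=7): row 5 → A = 15 ✓
(C=P, D=51, E=4): row 6 → A = 6 ✓
(C=G, D=51, E=9): rows 7, 9 → A takes values {11, 13} — violation
(C=T, D=51, E=4): rows 8, 16 → A takes values {4, 5} — violation
(C=P, D=38, E=9): row 10 → A = 8 ✓
(C=G, D=36, E=4): row 11 → A = 14 ✓
(C=T, D=36, E=4): row 12 → A = 16 ✓
(C=T, D=51, E=7): row 13 → A = 18 ✓
(C=G, D=43, E=4): row 14 → A = 14 ✓
(C=G, D=43, E=9): row 15 → A = 5 ✓
Two rows agree on {C, D, E} but differ on A, so {C, D, E} → A does not hold.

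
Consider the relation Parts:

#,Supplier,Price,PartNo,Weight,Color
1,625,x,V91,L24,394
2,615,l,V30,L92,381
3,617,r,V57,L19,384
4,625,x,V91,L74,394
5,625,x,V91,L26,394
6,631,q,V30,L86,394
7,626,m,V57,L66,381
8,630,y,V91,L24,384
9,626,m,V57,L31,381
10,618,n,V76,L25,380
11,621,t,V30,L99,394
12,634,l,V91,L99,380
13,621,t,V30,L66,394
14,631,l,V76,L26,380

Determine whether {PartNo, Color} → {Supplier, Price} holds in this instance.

(PartNo=V91, Color=394): rows 1, 4, 5 → {Supplier,Price} = (625, x), (625, x), (625, x) ✓
(PartNo=V30, Color=381): row 2 → {Supplier,Price} = (615, l) ✓
(PartNo=V57, Color=384): row 3 → {Supplier,Price} = (617, r) ✓
(PartNo=V30, Color=394): rows 6, 11, 13 → {Supplier,Price} takes values {(631, q), (621, t)} — violation
(PartNo=V57, Color=381): rows 7, 9 → {Supplier,Price} = (626, m), (626, m) ✓
(PartNo=V91, Color=384): row 8 → {Supplier,Price} = (630, y) ✓
(PartNo=V76, Color=380): rows 10, 14 → {Supplier,Price} takes values {(618, n), (631, l)} — violation
(PartNo=V91, Color=380): row 12 → {Supplier,Price} = (634, l) ✓
Two rows agree on {PartNo, Color} but differ on {Supplier, Price}, so {PartNo, Color} → {Supplier, Price} does not hold.

No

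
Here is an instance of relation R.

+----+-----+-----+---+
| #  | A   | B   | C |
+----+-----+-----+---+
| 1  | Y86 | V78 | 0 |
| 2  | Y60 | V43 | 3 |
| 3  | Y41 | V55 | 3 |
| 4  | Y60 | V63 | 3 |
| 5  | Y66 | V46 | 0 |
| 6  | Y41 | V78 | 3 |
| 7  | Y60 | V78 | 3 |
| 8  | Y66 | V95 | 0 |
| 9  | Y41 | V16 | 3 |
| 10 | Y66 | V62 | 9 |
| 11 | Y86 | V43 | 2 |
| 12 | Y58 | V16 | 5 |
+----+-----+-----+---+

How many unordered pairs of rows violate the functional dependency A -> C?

3

A=Y86: violating pairs (1,11) — 1 pair.
A=Y60: all 3 rows agree on C — 0 pairs.
A=Y41: all 3 rows agree on C — 0 pairs.
A=Y66: violating pairs (5,10), (8,10) — 2 pairs.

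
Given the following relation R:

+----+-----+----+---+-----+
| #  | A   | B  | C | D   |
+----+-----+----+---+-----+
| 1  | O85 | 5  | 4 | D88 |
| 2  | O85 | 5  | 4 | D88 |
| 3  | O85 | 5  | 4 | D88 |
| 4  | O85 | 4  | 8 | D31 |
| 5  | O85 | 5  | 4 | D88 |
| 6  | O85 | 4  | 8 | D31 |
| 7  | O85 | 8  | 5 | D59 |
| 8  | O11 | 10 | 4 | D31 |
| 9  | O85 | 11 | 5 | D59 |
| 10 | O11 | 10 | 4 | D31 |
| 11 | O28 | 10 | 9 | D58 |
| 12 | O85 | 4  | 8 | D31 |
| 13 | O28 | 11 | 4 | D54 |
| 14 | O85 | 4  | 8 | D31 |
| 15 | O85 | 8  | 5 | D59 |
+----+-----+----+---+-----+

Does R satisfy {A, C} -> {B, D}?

No

(A=O85, C=4): rows 1, 2, 3, 5 → {B,D} = (5, D88), (5, D88), (5, D88), (5, D88) ✓
(A=O85, C=8): rows 4, 6, 12, 14 → {B,D} = (4, D31), (4, D31), (4, D31), (4, D31) ✓
(A=O85, C=5): rows 7, 9, 15 → {B,D} takes values {(8, D59), (11, D59)} — violation
(A=O11, C=4): rows 8, 10 → {B,D} = (10, D31), (10, D31) ✓
(A=O28, C=9): row 11 → {B,D} = (10, D58) ✓
(A=O28, C=4): row 13 → {B,D} = (11, D54) ✓
Two rows agree on {A, C} but differ on {B, D}, so {A, C} -> {B, D} does not hold.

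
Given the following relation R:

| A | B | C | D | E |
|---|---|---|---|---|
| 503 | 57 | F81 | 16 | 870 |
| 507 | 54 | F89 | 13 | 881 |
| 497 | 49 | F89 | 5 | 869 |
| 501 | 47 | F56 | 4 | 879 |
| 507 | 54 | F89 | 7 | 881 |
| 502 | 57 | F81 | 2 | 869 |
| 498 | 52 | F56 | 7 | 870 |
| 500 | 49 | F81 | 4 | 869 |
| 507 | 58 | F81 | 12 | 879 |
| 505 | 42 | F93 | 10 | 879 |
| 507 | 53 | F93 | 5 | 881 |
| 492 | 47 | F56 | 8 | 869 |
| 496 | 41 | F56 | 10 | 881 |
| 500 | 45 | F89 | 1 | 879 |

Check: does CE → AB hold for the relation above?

(C=F81, E=870): 1 row → {A,B} = (503, 57) ✓
(C=F89, E=881): 2 rows → {A,B} = (507, 54), (507, 54) ✓
(C=F89, E=869): 1 row → {A,B} = (497, 49) ✓
(C=F56, E=879): 1 row → {A,B} = (501, 47) ✓
(C=F81, E=869): 2 rows → {A,B} takes values {(502, 57), (500, 49)} — violation
(C=F56, E=870): 1 row → {A,B} = (498, 52) ✓
(C=F81, E=879): 1 row → {A,B} = (507, 58) ✓
(C=F93, E=879): 1 row → {A,B} = (505, 42) ✓
(C=F93, E=881): 1 row → {A,B} = (507, 53) ✓
(C=F56, E=869): 1 row → {A,B} = (492, 47) ✓
(C=F56, E=881): 1 row → {A,B} = (496, 41) ✓
(C=F89, E=879): 1 row → {A,B} = (500, 45) ✓
Two rows agree on CE but differ on AB, so CE → AB does not hold.

No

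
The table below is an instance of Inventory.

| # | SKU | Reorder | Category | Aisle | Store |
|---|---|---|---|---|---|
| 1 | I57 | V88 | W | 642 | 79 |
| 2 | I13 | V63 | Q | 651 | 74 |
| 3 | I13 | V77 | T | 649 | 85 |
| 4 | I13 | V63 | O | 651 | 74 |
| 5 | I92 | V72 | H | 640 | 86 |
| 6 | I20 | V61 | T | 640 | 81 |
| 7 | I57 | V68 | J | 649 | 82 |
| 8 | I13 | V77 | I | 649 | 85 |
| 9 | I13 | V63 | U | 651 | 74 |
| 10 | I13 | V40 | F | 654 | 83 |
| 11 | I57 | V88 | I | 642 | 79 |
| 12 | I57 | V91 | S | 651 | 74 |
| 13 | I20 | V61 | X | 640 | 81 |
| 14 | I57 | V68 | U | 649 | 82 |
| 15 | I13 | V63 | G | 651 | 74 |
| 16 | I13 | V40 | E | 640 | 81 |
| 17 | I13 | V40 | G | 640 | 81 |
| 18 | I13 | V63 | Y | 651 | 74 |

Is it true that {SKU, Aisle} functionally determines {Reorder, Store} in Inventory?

(SKU=I57, Aisle=642): rows 1, 11 → {Reorder,Store} = (V88, 79), (V88, 79) ✓
(SKU=I13, Aisle=651): rows 2, 4, 9, 15, 18 → {Reorder,Store} = (V63, 74), (V63, 74), (V63, 74), (V63, 74), (V63, 74) ✓
(SKU=I13, Aisle=649): rows 3, 8 → {Reorder,Store} = (V77, 85), (V77, 85) ✓
(SKU=I92, Aisle=640): row 5 → {Reorder,Store} = (V72, 86) ✓
(SKU=I20, Aisle=640): rows 6, 13 → {Reorder,Store} = (V61, 81), (V61, 81) ✓
(SKU=I57, Aisle=649): rows 7, 14 → {Reorder,Store} = (V68, 82), (V68, 82) ✓
(SKU=I13, Aisle=654): row 10 → {Reorder,Store} = (V40, 83) ✓
(SKU=I57, Aisle=651): row 12 → {Reorder,Store} = (V91, 74) ✓
(SKU=I13, Aisle=640): rows 16, 17 → {Reorder,Store} = (V40, 81), (V40, 81) ✓
Every {SKU, Aisle} value is associated with a single {Reorder, Store} value, so {SKU, Aisle} → {Reorder, Store} holds.

Yes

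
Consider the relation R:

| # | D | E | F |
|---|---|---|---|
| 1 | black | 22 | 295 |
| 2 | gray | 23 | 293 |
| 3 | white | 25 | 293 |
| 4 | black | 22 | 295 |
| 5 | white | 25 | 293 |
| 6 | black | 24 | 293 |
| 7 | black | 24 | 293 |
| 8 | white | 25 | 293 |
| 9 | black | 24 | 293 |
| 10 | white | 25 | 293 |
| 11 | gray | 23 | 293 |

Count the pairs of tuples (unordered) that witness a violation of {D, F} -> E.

0

(D=black, F=295): all 2 rows agree on E — 0 pairs.
(D=gray, F=293): all 2 rows agree on E — 0 pairs.
(D=white, F=293): all 4 rows agree on E — 0 pairs.
(D=black, F=293): all 3 rows agree on E — 0 pairs.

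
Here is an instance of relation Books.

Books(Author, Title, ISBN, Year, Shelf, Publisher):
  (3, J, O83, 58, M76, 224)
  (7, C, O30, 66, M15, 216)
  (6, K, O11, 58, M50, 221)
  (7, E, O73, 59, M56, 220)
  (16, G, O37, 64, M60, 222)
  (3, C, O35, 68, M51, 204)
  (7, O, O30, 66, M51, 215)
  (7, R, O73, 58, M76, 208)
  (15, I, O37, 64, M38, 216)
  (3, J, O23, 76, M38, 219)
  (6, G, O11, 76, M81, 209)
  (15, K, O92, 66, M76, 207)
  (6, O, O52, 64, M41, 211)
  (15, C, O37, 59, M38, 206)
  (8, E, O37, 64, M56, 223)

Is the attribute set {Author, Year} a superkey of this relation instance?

Two distinct rows share (Author=7, Year=66), so {Author, Year} does not determine every attribute — not a superkey.

No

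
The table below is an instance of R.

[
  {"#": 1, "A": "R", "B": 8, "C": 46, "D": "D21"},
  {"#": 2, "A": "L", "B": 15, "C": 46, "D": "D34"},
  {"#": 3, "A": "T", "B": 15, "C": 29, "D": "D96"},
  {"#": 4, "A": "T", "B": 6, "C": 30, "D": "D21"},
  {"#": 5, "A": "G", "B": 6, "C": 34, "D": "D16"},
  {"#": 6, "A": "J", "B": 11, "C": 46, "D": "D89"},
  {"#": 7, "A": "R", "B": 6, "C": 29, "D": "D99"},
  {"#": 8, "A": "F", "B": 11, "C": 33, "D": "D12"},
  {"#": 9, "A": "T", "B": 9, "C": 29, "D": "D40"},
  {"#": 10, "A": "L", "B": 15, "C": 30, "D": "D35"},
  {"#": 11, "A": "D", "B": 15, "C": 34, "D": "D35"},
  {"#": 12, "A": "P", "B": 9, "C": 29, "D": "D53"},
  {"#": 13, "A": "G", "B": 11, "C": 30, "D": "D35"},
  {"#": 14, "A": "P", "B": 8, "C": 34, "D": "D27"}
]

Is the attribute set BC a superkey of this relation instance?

Rows 9 and 12 have the same BC value (B=9, C=29) but are distinct tuples, so BC does not determine every attribute — not a superkey.

No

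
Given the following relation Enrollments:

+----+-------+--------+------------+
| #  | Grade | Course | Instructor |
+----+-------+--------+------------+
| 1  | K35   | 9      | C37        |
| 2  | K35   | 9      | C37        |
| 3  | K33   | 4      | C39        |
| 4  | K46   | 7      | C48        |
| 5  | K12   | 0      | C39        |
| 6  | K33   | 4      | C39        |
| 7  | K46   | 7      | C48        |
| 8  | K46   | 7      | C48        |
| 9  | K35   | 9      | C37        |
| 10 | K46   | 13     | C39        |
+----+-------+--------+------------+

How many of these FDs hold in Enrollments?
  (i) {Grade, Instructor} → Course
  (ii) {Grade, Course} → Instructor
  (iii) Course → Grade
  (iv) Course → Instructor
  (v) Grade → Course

(i) {Grade, Instructor} → Course: every LHS value maps to a single RHS value — holds.
(ii) {Grade, Course} → Instructor: every LHS value maps to a single RHS value — holds.
(iii) Course → Grade: every LHS value maps to a single RHS value — holds.
(iv) Course → Instructor: every LHS value maps to a single RHS value — holds.
(v) Grade → Course: Grade=K46: rows 4, 7, 8, 10 → Course takes values {7, 13} — violation — fails.
4 of the 5 dependencies hold.

4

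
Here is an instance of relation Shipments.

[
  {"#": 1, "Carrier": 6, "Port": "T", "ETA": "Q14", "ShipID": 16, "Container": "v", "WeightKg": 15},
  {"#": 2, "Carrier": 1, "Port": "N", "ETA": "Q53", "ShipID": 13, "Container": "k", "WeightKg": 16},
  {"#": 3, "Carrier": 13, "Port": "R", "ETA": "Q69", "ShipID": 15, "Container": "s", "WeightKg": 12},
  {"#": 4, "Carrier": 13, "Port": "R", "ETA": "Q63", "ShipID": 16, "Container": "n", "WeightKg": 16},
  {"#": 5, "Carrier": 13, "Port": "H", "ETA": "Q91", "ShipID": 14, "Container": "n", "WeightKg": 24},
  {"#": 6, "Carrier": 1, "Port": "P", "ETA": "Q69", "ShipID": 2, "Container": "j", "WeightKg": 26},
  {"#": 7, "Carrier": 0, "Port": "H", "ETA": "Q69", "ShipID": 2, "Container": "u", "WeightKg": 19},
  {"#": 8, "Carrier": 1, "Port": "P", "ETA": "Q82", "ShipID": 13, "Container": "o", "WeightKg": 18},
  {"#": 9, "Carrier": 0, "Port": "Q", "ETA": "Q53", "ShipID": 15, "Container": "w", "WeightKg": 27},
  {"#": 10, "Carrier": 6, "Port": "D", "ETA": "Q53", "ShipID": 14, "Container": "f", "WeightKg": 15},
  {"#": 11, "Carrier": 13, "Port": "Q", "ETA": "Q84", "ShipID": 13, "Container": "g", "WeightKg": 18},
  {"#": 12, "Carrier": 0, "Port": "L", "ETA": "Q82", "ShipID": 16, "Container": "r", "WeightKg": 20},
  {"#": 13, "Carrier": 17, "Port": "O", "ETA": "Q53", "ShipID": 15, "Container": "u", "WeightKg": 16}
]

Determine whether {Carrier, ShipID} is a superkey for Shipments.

No

Rows 2 and 8 have the same {Carrier, ShipID} value (Carrier=1, ShipID=13) but are distinct tuples, so {Carrier, ShipID} does not determine every attribute — not a superkey.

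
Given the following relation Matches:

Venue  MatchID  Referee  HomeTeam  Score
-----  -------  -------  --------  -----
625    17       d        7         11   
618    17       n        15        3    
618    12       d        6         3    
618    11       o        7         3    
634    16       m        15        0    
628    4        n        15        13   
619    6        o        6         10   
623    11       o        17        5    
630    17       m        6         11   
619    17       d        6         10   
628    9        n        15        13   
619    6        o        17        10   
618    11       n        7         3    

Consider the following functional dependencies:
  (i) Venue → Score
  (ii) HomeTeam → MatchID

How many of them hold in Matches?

1

(i) Venue → Score: every LHS value maps to a single RHS value — holds.
(ii) HomeTeam → MatchID: HomeTeam=7: 3 rows → MatchID takes values {17, 11} — violation; HomeTeam=15: 4 rows → MatchID takes values {17, 16, 4, 9} — violation; HomeTeam=6: 4 rows → MatchID takes values {12, 6, 17} — violation; HomeTeam=17: 2 rows → MatchID takes values {11, 6} — violation — fails.
1 of the 2 dependencies holds.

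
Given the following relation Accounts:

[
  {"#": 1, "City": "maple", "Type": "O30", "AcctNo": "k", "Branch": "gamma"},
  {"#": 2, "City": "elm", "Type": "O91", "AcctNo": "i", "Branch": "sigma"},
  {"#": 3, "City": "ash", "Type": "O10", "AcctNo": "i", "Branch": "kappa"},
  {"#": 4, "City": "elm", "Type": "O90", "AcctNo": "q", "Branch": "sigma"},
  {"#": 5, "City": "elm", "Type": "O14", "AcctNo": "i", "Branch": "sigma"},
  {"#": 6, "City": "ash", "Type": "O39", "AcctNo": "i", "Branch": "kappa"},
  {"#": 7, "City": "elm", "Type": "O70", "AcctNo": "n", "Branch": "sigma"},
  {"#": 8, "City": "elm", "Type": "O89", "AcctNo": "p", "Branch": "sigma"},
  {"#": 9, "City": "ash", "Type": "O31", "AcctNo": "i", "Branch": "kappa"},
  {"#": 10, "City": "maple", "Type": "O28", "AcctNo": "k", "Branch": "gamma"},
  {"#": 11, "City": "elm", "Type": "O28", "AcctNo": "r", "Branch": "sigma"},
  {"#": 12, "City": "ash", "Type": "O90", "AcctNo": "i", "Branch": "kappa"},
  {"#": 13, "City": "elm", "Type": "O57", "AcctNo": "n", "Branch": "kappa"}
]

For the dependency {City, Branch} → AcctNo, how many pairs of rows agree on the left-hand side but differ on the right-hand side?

(City=maple, Branch=gamma): all 2 rows agree on AcctNo — 0 pairs.
(City=elm, Branch=sigma): violating pairs (2,4), (2,7), (2,8), (2,11), (4,5), (4,7), (4,8), (4,11), (5,7), (5,8), (5,11), (7,8), (7,11), (8,11) — 14 pairs.
(City=ash, Branch=kappa): all 4 rows agree on AcctNo — 0 pairs.

14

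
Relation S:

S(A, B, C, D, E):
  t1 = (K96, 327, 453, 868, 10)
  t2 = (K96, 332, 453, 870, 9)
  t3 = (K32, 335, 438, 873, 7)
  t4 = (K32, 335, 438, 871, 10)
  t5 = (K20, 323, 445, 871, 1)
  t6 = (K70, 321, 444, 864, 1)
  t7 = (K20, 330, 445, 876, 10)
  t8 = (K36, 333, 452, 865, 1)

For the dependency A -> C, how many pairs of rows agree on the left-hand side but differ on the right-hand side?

0

A=K96: all 2 rows agree on C — 0 pairs.
A=K32: all 2 rows agree on C — 0 pairs.
A=K20: all 2 rows agree on C — 0 pairs.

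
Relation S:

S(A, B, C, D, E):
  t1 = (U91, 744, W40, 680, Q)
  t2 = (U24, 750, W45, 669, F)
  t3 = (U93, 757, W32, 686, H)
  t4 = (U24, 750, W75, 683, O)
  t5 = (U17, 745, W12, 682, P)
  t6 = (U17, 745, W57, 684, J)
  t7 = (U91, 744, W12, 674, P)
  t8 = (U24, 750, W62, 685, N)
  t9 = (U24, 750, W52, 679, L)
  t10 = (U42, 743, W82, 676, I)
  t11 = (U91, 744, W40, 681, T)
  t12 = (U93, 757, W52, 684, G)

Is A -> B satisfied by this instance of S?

A=U91: rows 1, 7, 11 → B = 744, 744, 744 ✓
A=U24: rows 2, 4, 8, 9 → B = 750, 750, 750, 750 ✓
A=U93: rows 3, 12 → B = 757, 757 ✓
A=U17: rows 5, 6 → B = 745, 745 ✓
A=U42: row 10 → B = 743 ✓
Every A value is associated with a single B value, so A -> B holds.

Yes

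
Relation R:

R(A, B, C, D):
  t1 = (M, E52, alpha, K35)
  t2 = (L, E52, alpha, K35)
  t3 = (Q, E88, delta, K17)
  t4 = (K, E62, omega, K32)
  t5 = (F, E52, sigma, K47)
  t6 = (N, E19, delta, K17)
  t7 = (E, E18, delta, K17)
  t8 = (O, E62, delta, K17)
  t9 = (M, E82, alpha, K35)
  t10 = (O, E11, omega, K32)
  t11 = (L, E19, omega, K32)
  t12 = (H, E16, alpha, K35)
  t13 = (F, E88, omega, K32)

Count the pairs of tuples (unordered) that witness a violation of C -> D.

C=alpha: all 4 rows agree on D — 0 pairs.
C=delta: all 4 rows agree on D — 0 pairs.
C=omega: all 4 rows agree on D — 0 pairs.

0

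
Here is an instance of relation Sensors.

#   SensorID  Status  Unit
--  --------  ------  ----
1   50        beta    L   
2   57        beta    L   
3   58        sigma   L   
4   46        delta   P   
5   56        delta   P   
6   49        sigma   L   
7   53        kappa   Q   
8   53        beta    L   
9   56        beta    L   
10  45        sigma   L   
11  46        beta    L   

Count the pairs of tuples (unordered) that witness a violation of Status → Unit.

0

Status=beta: all 5 rows agree on Unit — 0 pairs.
Status=sigma: all 3 rows agree on Unit — 0 pairs.
Status=delta: all 2 rows agree on Unit — 0 pairs.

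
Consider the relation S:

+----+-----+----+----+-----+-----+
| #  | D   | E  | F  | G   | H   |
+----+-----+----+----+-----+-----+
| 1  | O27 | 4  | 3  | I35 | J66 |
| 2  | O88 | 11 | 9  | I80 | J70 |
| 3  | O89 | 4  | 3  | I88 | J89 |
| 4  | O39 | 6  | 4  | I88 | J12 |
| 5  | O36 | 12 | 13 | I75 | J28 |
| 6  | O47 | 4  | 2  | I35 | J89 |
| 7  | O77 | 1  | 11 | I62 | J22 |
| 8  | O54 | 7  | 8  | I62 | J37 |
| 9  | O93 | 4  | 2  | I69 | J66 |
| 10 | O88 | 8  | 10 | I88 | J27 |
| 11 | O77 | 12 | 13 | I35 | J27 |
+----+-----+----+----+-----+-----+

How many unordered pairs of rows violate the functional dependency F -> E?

F=3: all 2 rows agree on E — 0 pairs.
F=13: all 2 rows agree on E — 0 pairs.
F=2: all 2 rows agree on E — 0 pairs.

0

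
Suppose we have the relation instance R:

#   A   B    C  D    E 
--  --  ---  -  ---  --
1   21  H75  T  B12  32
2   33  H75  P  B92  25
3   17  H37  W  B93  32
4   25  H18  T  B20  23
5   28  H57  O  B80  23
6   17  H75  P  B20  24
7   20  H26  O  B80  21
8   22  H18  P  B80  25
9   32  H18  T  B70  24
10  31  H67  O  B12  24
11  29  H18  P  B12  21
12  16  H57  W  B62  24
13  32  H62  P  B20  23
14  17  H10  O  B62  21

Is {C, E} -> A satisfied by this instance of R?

No

(C=T, E=32): row 1 → A = 21 ✓
(C=P, E=25): rows 2, 8 → A takes values {33, 22} — violation
(C=W, E=32): row 3 → A = 17 ✓
(C=T, E=23): row 4 → A = 25 ✓
(C=O, E=23): row 5 → A = 28 ✓
(C=P, E=24): row 6 → A = 17 ✓
(C=O, E=21): rows 7, 14 → A takes values {20, 17} — violation
(C=T, E=24): row 9 → A = 32 ✓
(C=O, E=24): row 10 → A = 31 ✓
(C=P, E=21): row 11 → A = 29 ✓
(C=W, E=24): row 12 → A = 16 ✓
(C=P, E=23): row 13 → A = 32 ✓
Two rows agree on {C, E} but differ on A, so {C, E} -> A does not hold.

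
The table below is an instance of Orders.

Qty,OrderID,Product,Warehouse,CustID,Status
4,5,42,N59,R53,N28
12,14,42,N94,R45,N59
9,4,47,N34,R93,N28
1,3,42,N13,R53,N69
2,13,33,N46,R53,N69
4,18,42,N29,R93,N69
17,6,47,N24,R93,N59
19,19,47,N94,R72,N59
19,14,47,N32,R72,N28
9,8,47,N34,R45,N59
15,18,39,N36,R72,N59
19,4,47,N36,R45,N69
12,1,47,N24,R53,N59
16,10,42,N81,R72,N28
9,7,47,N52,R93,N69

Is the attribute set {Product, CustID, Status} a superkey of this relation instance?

All 15 rows have distinct {Product, CustID, Status} values, so {Product, CustID, Status} → (all attributes) holds and {Product, CustID, Status} is a superkey.

Yes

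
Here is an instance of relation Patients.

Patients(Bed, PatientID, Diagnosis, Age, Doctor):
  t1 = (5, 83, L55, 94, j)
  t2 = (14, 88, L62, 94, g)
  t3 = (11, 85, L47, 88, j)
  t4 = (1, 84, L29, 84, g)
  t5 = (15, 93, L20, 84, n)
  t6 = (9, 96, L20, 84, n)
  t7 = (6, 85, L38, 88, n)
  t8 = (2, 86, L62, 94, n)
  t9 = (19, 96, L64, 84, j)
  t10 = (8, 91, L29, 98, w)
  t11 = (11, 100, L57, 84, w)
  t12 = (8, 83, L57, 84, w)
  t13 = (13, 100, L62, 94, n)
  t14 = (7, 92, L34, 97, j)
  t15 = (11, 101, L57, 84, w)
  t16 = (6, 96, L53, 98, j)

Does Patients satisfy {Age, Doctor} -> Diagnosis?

(Age=94, Doctor=j): row 1 → Diagnosis = L55 ✓
(Age=94, Doctor=g): row 2 → Diagnosis = L62 ✓
(Age=88, Doctor=j): row 3 → Diagnosis = L47 ✓
(Age=84, Doctor=g): row 4 → Diagnosis = L29 ✓
(Age=84, Doctor=n): rows 5, 6 → Diagnosis = L20, L20 ✓
(Age=88, Doctor=n): row 7 → Diagnosis = L38 ✓
(Age=94, Doctor=n): rows 8, 13 → Diagnosis = L62, L62 ✓
(Age=84, Doctor=j): row 9 → Diagnosis = L64 ✓
(Age=98, Doctor=w): row 10 → Diagnosis = L29 ✓
(Age=84, Doctor=w): rows 11, 12, 15 → Diagnosis = L57, L57, L57 ✓
(Age=97, Doctor=j): row 14 → Diagnosis = L34 ✓
(Age=98, Doctor=j): row 16 → Diagnosis = L53 ✓
Every {Age, Doctor} value is associated with a single Diagnosis value, so {Age, Doctor} -> Diagnosis holds.

Yes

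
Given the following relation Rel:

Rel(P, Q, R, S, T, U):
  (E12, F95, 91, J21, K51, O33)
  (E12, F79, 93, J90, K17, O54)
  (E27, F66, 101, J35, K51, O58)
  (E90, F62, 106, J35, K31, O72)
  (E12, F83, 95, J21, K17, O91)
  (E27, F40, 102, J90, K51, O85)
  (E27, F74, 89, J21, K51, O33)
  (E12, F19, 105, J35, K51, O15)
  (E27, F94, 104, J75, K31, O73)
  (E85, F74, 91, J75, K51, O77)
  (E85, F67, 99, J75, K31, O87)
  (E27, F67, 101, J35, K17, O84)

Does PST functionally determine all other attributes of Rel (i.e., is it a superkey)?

All 12 rows have distinct PST values, so PST → (all attributes) holds and PST is a superkey.

Yes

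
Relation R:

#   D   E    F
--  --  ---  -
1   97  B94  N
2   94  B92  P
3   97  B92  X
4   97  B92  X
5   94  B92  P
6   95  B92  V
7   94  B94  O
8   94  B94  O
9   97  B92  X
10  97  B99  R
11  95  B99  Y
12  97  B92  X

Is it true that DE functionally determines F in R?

(D=97, E=B94): row 1 → F = N ✓
(D=94, E=B92): rows 2, 5 → F = P, P ✓
(D=97, E=B92): rows 3, 4, 9, 12 → F = X, X, X, X ✓
(D=95, E=B92): row 6 → F = V ✓
(D=94, E=B94): rows 7, 8 → F = O, O ✓
(D=97, E=B99): row 10 → F = R ✓
(D=95, E=B99): row 11 → F = Y ✓
Every DE value is associated with a single F value, so DE → F holds.

Yes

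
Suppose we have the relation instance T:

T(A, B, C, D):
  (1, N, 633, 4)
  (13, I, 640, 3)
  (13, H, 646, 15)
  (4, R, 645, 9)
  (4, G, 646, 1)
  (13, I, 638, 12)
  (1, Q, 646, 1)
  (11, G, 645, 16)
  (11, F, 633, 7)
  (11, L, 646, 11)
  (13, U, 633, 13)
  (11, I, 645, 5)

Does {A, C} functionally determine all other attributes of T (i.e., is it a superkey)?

No

Two distinct rows share (A=11, C=645), so {A, C} does not determine every attribute — not a superkey.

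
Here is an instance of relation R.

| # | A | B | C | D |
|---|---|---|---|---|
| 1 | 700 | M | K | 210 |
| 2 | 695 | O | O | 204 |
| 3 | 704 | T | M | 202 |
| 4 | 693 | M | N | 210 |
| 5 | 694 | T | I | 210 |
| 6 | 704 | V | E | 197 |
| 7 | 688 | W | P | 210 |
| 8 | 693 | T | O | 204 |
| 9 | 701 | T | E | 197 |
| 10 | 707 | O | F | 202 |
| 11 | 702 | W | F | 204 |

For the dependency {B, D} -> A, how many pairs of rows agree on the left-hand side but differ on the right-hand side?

1

(B=M, D=210): violating pairs (1,4) — 1 pair.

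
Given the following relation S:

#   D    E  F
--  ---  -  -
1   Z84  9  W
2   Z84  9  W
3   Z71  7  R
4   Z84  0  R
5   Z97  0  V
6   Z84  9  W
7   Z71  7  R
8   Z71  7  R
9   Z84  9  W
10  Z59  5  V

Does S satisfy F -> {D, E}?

F=W: rows 1, 2, 6, 9 → {D,E} = (Z84, 9), (Z84, 9), (Z84, 9), (Z84, 9) ✓
F=R: rows 3, 4, 7, 8 → {D,E} takes values {(Z71, 7), (Z84, 0)} — violation
F=V: rows 5, 10 → {D,E} takes values {(Z97, 0), (Z59, 5)} — violation
Two rows agree on F but differ on {D, E}, so F -> {D, E} does not hold.

No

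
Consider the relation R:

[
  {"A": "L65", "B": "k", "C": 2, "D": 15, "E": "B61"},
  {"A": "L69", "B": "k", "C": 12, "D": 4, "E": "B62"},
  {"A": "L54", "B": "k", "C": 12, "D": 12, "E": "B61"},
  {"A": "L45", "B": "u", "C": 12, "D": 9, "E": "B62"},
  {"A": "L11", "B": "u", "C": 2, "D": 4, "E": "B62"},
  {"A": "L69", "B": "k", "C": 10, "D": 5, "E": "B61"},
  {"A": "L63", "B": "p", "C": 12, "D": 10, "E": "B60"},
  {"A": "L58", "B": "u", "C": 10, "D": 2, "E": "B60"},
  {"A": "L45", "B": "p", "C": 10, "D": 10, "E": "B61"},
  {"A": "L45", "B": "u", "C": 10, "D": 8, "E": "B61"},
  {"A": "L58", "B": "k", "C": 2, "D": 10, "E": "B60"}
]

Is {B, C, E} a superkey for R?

All 11 rows have distinct {B, C, E} values, so {B, C, E} → (all attributes) holds and {B, C, E} is a superkey.

Yes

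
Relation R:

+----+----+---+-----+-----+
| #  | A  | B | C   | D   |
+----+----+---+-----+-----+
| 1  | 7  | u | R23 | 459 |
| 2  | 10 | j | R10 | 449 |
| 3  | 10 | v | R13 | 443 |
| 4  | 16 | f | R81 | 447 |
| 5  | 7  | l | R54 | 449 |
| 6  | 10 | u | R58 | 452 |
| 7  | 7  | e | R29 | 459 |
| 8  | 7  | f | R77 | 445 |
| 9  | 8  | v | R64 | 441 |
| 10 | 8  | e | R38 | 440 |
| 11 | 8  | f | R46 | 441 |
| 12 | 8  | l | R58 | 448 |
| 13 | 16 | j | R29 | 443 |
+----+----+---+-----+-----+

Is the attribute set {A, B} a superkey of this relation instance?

Yes

All 13 rows have distinct {A, B} values, so {A, B} → (all attributes) holds and {A, B} is a superkey.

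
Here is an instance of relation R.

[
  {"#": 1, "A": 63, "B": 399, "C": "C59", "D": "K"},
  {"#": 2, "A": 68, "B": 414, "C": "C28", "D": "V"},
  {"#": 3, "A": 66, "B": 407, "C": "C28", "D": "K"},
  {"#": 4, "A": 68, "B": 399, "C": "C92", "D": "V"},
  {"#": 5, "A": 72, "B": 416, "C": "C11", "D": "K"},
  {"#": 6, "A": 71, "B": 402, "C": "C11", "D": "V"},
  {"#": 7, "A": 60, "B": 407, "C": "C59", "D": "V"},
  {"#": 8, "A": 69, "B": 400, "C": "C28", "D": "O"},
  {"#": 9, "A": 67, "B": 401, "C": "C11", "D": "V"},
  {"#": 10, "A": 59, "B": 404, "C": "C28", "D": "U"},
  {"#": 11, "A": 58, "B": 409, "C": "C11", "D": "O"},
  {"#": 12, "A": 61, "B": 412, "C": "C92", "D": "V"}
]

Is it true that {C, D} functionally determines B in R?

(C=C59, D=K): row 1 → B = 399 ✓
(C=C28, D=V): row 2 → B = 414 ✓
(C=C28, D=K): row 3 → B = 407 ✓
(C=C92, D=V): rows 4, 12 → B takes values {399, 412} — violation
(C=C11, D=K): row 5 → B = 416 ✓
(C=C11, D=V): rows 6, 9 → B takes values {402, 401} — violation
(C=C59, D=V): row 7 → B = 407 ✓
(C=C28, D=O): row 8 → B = 400 ✓
(C=C28, D=U): row 10 → B = 404 ✓
(C=C11, D=O): row 11 → B = 409 ✓
Two rows agree on {C, D} but differ on B, so {C, D} -> B does not hold.

No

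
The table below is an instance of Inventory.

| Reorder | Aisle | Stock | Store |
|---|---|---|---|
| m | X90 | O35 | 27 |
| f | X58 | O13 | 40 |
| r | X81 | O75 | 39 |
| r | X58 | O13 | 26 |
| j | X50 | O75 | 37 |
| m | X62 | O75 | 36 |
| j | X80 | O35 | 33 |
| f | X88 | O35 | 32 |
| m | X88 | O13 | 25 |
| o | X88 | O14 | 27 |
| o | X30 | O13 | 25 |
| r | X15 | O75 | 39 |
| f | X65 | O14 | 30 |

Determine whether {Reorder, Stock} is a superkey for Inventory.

Two distinct rows share (Reorder=r, Stock=O75), so {Reorder, Stock} does not determine every attribute — not a superkey.

No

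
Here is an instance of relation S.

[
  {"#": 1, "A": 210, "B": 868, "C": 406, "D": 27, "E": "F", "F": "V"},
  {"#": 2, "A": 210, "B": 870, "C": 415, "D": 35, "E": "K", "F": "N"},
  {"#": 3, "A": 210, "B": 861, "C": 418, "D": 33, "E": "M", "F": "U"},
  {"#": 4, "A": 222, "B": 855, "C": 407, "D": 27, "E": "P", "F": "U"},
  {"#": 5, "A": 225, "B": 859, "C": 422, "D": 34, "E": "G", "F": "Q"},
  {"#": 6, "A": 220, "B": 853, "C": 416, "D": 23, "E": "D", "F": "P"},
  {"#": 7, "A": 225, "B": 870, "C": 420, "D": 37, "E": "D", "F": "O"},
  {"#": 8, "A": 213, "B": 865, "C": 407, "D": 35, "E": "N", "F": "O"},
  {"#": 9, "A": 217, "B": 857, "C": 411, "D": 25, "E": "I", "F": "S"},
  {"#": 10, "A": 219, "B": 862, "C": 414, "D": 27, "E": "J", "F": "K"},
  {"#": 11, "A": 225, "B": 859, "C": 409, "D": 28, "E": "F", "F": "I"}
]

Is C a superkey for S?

No

Rows 4 and 8 have the same C value C=407 but are distinct tuples, so C does not determine every attribute — not a superkey.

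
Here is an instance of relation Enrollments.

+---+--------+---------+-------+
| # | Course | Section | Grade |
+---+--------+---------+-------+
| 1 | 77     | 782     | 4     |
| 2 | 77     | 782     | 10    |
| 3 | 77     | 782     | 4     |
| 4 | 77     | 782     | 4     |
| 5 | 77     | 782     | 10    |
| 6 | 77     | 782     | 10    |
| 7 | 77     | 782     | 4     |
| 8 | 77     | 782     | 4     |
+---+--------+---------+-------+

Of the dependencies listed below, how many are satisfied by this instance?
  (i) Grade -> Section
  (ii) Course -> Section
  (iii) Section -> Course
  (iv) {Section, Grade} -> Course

4

(i) Grade -> Section: every LHS value maps to a single RHS value — holds.
(ii) Course -> Section: every LHS value maps to a single RHS value — holds.
(iii) Section -> Course: every LHS value maps to a single RHS value — holds.
(iv) {Section, Grade} -> Course: every LHS value maps to a single RHS value — holds.
4 of the 4 dependencies hold.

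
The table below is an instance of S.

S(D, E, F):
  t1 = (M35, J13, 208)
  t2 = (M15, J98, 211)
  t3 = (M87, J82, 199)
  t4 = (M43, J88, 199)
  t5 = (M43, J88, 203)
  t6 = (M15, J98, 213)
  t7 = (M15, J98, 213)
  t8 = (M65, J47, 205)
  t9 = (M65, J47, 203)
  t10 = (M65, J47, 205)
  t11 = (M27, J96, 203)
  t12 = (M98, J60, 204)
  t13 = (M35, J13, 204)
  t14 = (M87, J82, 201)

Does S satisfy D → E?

D=M35: rows 1, 13 → E = J13, J13 ✓
D=M15: rows 2, 6, 7 → E = J98, J98, J98 ✓
D=M87: rows 3, 14 → E = J82, J82 ✓
D=M43: rows 4, 5 → E = J88, J88 ✓
D=M65: rows 8, 9, 10 → E = J47, J47, J47 ✓
D=M27: row 11 → E = J96 ✓
D=M98: row 12 → E = J60 ✓
Every D value is associated with a single E value, so D → E holds.

Yes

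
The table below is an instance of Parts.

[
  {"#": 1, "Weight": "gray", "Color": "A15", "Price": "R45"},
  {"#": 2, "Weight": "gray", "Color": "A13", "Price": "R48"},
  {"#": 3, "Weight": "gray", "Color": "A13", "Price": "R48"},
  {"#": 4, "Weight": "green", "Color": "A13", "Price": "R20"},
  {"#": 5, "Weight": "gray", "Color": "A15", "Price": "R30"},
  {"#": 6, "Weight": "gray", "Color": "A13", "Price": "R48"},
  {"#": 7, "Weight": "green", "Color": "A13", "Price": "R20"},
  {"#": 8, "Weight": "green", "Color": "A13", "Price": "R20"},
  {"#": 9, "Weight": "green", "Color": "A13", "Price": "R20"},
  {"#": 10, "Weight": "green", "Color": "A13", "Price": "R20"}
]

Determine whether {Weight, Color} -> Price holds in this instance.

(Weight=gray, Color=A15): rows 1, 5 → Price takes values {R45, R30} — violation
(Weight=gray, Color=A13): rows 2, 3, 6 → Price = R48, R48, R48 ✓
(Weight=green, Color=A13): rows 4, 7, 8, 9, 10 → Price = R20, R20, R20, R20, R20 ✓
Two rows agree on {Weight, Color} but differ on Price, so {Weight, Color} -> Price does not hold.

No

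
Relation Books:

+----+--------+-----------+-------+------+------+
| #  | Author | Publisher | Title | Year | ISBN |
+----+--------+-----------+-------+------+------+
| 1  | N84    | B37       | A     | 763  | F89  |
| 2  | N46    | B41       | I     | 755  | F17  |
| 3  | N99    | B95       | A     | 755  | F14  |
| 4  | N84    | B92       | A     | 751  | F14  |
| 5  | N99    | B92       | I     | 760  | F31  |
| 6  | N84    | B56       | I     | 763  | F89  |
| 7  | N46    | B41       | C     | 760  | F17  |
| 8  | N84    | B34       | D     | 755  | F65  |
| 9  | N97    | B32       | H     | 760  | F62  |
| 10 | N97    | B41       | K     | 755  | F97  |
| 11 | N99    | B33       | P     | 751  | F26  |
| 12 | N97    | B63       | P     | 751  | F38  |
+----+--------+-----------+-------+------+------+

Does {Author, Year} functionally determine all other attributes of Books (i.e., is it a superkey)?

Rows 1 and 6 have the same {Author, Year} value (Author=N84, Year=763) but are distinct tuples, so {Author, Year} does not determine every attribute — not a superkey.

No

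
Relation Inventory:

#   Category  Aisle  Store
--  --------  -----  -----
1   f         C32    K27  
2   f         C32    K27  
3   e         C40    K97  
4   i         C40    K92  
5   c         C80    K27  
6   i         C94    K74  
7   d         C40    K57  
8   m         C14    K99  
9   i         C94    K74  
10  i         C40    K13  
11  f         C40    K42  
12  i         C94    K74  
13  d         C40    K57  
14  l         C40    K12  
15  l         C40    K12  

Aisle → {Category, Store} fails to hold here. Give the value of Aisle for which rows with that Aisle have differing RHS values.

Aisle=C32: rows 1, 2 → {Category,Store} = (f, K27), (f, K27) ✓
Aisle=C40: rows 3, 4, 7, 10, 11, 13, 14, 15 → {Category,Store} takes values {(e, K97), (i, K92), (d, K57), (i, K13), (f, K42), (l, K12)} — violation
Aisle=C80: row 5 → {Category,Store} = (c, K27) ✓
Aisle=C94: rows 6, 9, 12 → {Category,Store} = (i, K74), (i, K74), (i, K74) ✓
Aisle=C14: row 8 → {Category,Store} = (m, K99) ✓
The only Aisle value with inconsistent RHS is Aisle=C40.

C40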